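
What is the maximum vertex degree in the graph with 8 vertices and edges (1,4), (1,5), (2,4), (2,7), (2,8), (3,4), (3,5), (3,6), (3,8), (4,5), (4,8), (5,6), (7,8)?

Step 1: Count edges incident to each vertex:
  deg(1) = 2 (neighbors: 4, 5)
  deg(2) = 3 (neighbors: 4, 7, 8)
  deg(3) = 4 (neighbors: 4, 5, 6, 8)
  deg(4) = 5 (neighbors: 1, 2, 3, 5, 8)
  deg(5) = 4 (neighbors: 1, 3, 4, 6)
  deg(6) = 2 (neighbors: 3, 5)
  deg(7) = 2 (neighbors: 2, 8)
  deg(8) = 4 (neighbors: 2, 3, 4, 7)

Step 2: Find maximum:
  max(2, 3, 4, 5, 4, 2, 2, 4) = 5 (vertex 4)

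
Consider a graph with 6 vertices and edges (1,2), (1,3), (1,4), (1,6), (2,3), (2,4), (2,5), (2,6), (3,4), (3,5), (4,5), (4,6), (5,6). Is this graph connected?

Step 1: Build adjacency list from edges:
  1: 2, 3, 4, 6
  2: 1, 3, 4, 5, 6
  3: 1, 2, 4, 5
  4: 1, 2, 3, 5, 6
  5: 2, 3, 4, 6
  6: 1, 2, 4, 5

Step 2: Run BFS/DFS from vertex 1:
  Visited: {1, 2, 3, 4, 6, 5}
  Reached 6 of 6 vertices

Step 3: All 6 vertices reached from vertex 1, so the graph is connected.
Answer: Yes, the graph is connected.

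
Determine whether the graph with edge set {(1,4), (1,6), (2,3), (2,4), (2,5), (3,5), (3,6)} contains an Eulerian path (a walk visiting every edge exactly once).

Step 1: Find the degree of each vertex:
  deg(1) = 2
  deg(2) = 3
  deg(3) = 3
  deg(4) = 2
  deg(5) = 2
  deg(6) = 2

Step 2: Count vertices with odd degree:
  Odd-degree vertices: 2, 3 (2 total)

Step 3: Apply Euler's theorem:
  - Eulerian circuit exists iff graph is connected and all vertices have even degree
  - Eulerian path exists iff graph is connected and has 0 or 2 odd-degree vertices

Graph is connected with exactly 2 odd-degree vertices (2, 3).
Eulerian path exists (starting and ending at the odd-degree vertices), but no Eulerian circuit.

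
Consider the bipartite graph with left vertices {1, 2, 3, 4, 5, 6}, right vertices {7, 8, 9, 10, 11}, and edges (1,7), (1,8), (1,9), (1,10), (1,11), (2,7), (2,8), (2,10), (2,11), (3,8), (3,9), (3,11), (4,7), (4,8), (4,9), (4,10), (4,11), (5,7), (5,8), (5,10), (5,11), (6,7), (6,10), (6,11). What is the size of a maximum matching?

Step 1: List the neighbors of each left vertex:
  1: 7, 8, 9, 10, 11
  2: 7, 8, 10, 11
  3: 8, 9, 11
  4: 7, 8, 9, 10, 11
  5: 7, 8, 10, 11
  6: 7, 10, 11

Step 2: Greedily match left vertices, then look for augmenting paths:
  Match 1 -- 7
  Match 2 -- 8
  Match 3 -- 9
  Match 4 -- 10
  Match 5 -- 11
  No augmenting path remains.

Step 3: Verify this is maximum:
  Matching size 5 = min(|L|, |R|) = min(6, 5), which is an upper bound, so this matching is maximum.

Maximum matching: {(1,7), (2,8), (3,9), (4,10), (5,11)}
Size: 5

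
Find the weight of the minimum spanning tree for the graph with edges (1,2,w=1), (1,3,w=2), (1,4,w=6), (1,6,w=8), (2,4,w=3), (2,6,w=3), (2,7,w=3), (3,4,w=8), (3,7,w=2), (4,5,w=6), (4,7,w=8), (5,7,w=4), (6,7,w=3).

Apply Kruskal's algorithm (sort edges by weight, add if no cycle):

Sorted edges by weight:
  (1,2) w=1
  (1,3) w=2
  (3,7) w=2
  (2,4) w=3
  (2,6) w=3
  (2,7) w=3
  (6,7) w=3
  (5,7) w=4
  (1,4) w=6
  (4,5) w=6
  (1,6) w=8
  (3,4) w=8
  (4,7) w=8

Add edge (1,2) w=1 -- no cycle. Running total: 1
Add edge (1,3) w=2 -- no cycle. Running total: 3
Add edge (3,7) w=2 -- no cycle. Running total: 5
Add edge (2,4) w=3 -- no cycle. Running total: 8
Add edge (2,6) w=3 -- no cycle. Running total: 11
Skip edge (2,7) w=3 -- would create cycle
Skip edge (6,7) w=3 -- would create cycle
Add edge (5,7) w=4 -- no cycle. Running total: 15

MST edges: (1,2,w=1), (1,3,w=2), (3,7,w=2), (2,4,w=3), (2,6,w=3), (5,7,w=4)
Total MST weight: 1 + 2 + 2 + 3 + 3 + 4 = 15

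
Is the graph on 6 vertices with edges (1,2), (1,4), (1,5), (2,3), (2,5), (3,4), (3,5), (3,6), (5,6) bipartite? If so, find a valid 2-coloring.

Step 1: Attempt 2-coloring using BFS:
  Start at vertex 1, assign color 0
  Color vertex 2 with color 1 (neighbor of 1)
  Color vertex 4 with color 1 (neighbor of 1)
  Color vertex 5 with color 1 (neighbor of 1)
  Color vertex 3 with color 0 (neighbor of 2)

Step 2: Conflict found! Vertices 2 and 5 are adjacent but have the same color.
This means the graph contains an odd cycle.

The graph is NOT bipartite.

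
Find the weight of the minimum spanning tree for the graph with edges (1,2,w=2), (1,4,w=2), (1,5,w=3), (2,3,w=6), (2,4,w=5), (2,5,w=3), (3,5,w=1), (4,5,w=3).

Apply Kruskal's algorithm (sort edges by weight, add if no cycle):

Sorted edges by weight:
  (3,5) w=1
  (1,2) w=2
  (1,4) w=2
  (1,5) w=3
  (2,5) w=3
  (4,5) w=3
  (2,4) w=5
  (2,3) w=6

Add edge (3,5) w=1 -- no cycle. Running total: 1
Add edge (1,2) w=2 -- no cycle. Running total: 3
Add edge (1,4) w=2 -- no cycle. Running total: 5
Add edge (1,5) w=3 -- no cycle. Running total: 8

MST edges: (3,5,w=1), (1,2,w=2), (1,4,w=2), (1,5,w=3)
Total MST weight: 1 + 2 + 2 + 3 = 8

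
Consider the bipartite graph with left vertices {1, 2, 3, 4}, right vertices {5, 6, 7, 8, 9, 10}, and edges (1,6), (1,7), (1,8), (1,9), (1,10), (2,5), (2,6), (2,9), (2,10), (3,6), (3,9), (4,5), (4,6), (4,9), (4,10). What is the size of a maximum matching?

Step 1: List the neighbors of each left vertex:
  1: 6, 7, 8, 9, 10
  2: 5, 6, 9, 10
  3: 6, 9
  4: 5, 6, 9, 10

Step 2: Greedily match left vertices, then look for augmenting paths:
  Match 1 -- 6
  Match 2 -- 5
  Match 3 -- 9
  Match 4 -- 10
  No augmenting path remains.

Step 3: Verify this is maximum:
  Matching size 4 = min(|L|, |R|) = min(4, 6), which is an upper bound, so this matching is maximum.

Maximum matching: {(1,6), (2,5), (3,9), (4,10)}
Size: 4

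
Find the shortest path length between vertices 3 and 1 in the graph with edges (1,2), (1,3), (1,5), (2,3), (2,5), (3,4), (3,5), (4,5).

Step 1: Build adjacency list:
  1: 2, 3, 5
  2: 1, 3, 5
  3: 1, 2, 4, 5
  4: 3, 5
  5: 1, 2, 3, 4

Step 2: BFS from vertex 3 to find shortest path to 1:
  vertex 1 reached at distance 1

Step 3: Shortest path: 3 -> 1
Path length: 1 edge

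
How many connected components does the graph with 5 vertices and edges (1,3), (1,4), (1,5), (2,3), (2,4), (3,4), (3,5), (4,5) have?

Step 1: Build adjacency list from edges:
  1: 3, 4, 5
  2: 3, 4
  3: 1, 2, 4, 5
  4: 1, 2, 3, 5
  5: 1, 3, 4

Step 2: Run BFS/DFS from vertex 1:
  Visited: {1, 3, 4, 5, 2}
  Reached 5 of 5 vertices

Step 3: All 5 vertices reached from vertex 1, so the graph is connected.
Number of connected components: 1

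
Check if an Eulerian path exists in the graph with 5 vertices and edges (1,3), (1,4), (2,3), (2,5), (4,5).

Step 1: Find the degree of each vertex:
  deg(1) = 2
  deg(2) = 2
  deg(3) = 2
  deg(4) = 2
  deg(5) = 2

Step 2: Count vertices with odd degree:
  All vertices have even degree (0 odd-degree vertices)

Step 3: Apply Euler's theorem:
  - Eulerian circuit exists iff graph is connected and all vertices have even degree
  - Eulerian path exists iff graph is connected and has 0 or 2 odd-degree vertices

Graph is connected with 0 odd-degree vertices.
Both Eulerian circuit and Eulerian path exist.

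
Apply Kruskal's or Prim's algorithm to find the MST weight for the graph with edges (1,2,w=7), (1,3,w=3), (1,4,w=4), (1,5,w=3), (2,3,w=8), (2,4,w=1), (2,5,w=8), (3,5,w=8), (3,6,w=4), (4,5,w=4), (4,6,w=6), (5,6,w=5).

Apply Kruskal's algorithm (sort edges by weight, add if no cycle):

Sorted edges by weight:
  (2,4) w=1
  (1,5) w=3
  (1,3) w=3
  (1,4) w=4
  (3,6) w=4
  (4,5) w=4
  (5,6) w=5
  (4,6) w=6
  (1,2) w=7
  (2,3) w=8
  (2,5) w=8
  (3,5) w=8

Add edge (2,4) w=1 -- no cycle. Running total: 1
Add edge (1,5) w=3 -- no cycle. Running total: 4
Add edge (1,3) w=3 -- no cycle. Running total: 7
Add edge (1,4) w=4 -- no cycle. Running total: 11
Add edge (3,6) w=4 -- no cycle. Running total: 15

MST edges: (2,4,w=1), (1,5,w=3), (1,3,w=3), (1,4,w=4), (3,6,w=4)
Total MST weight: 1 + 3 + 3 + 4 + 4 = 15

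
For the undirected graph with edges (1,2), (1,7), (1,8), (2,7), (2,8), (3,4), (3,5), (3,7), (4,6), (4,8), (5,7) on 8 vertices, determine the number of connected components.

Step 1: Build adjacency list from edges:
  1: 2, 7, 8
  2: 1, 7, 8
  3: 4, 5, 7
  4: 3, 6, 8
  5: 3, 7
  6: 4
  7: 1, 2, 3, 5
  8: 1, 2, 4

Step 2: Run BFS/DFS from vertex 1:
  Visited: {1, 2, 7, 8, 3, 5, 4, 6}
  Reached 8 of 8 vertices

Step 3: All 8 vertices reached from vertex 1, so the graph is connected.
Number of connected components: 1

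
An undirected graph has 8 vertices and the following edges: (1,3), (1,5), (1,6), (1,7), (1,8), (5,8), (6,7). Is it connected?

Step 1: Build adjacency list from edges:
  1: 3, 5, 6, 7, 8
  2: (none)
  3: 1
  4: (none)
  5: 1, 8
  6: 1, 7
  7: 1, 6
  8: 1, 5

Step 2: Run BFS/DFS from vertex 1:
  Visited: {1, 3, 5, 6, 7, 8}
  Reached 6 of 8 vertices

Step 3: Only 6 of 8 vertices reached. Graph is disconnected.
Connected components: {1, 3, 5, 6, 7, 8}, {2}, {4}
Answer: No, the graph is not connected (3 components).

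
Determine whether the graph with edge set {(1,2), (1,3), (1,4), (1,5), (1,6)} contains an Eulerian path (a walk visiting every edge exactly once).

Step 1: Find the degree of each vertex:
  deg(1) = 5
  deg(2) = 1
  deg(3) = 1
  deg(4) = 1
  deg(5) = 1
  deg(6) = 1

Step 2: Count vertices with odd degree:
  Odd-degree vertices: 1, 2, 3, 4, 5, 6 (6 total)

Step 3: Apply Euler's theorem:
  - Eulerian circuit exists iff graph is connected and all vertices have even degree
  - Eulerian path exists iff graph is connected and has 0 or 2 odd-degree vertices

Graph has 6 odd-degree vertices (need 0 or 2).
Neither Eulerian path nor Eulerian circuit exists.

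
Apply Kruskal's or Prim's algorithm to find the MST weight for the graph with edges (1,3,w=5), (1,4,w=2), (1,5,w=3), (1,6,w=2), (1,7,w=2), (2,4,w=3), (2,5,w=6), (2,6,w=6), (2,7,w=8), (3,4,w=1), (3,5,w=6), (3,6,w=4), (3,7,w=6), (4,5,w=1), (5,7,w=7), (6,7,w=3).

Apply Kruskal's algorithm (sort edges by weight, add if no cycle):

Sorted edges by weight:
  (3,4) w=1
  (4,5) w=1
  (1,7) w=2
  (1,4) w=2
  (1,6) w=2
  (1,5) w=3
  (2,4) w=3
  (6,7) w=3
  (3,6) w=4
  (1,3) w=5
  (2,6) w=6
  (2,5) w=6
  (3,5) w=6
  (3,7) w=6
  (5,7) w=7
  (2,7) w=8

Add edge (3,4) w=1 -- no cycle. Running total: 1
Add edge (4,5) w=1 -- no cycle. Running total: 2
Add edge (1,7) w=2 -- no cycle. Running total: 4
Add edge (1,4) w=2 -- no cycle. Running total: 6
Add edge (1,6) w=2 -- no cycle. Running total: 8
Skip edge (1,5) w=3 -- would create cycle
Add edge (2,4) w=3 -- no cycle. Running total: 11

MST edges: (3,4,w=1), (4,5,w=1), (1,7,w=2), (1,4,w=2), (1,6,w=2), (2,4,w=3)
Total MST weight: 1 + 1 + 2 + 2 + 2 + 3 = 11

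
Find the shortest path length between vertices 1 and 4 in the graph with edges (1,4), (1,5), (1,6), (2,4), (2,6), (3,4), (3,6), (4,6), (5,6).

Step 1: Build adjacency list:
  1: 4, 5, 6
  2: 4, 6
  3: 4, 6
  4: 1, 2, 3, 6
  5: 1, 6
  6: 1, 2, 3, 4, 5

Step 2: BFS from vertex 1 to find shortest path to 4:
  vertex 4 reached at distance 1

Step 3: Shortest path: 1 -> 4
Path length: 1 edge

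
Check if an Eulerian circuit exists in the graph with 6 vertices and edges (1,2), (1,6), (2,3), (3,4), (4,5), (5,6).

Step 1: Find the degree of each vertex:
  deg(1) = 2
  deg(2) = 2
  deg(3) = 2
  deg(4) = 2
  deg(5) = 2
  deg(6) = 2

Step 2: Count vertices with odd degree:
  All vertices have even degree (0 odd-degree vertices)

Step 3: Apply Euler's theorem:
  - Eulerian circuit exists iff graph is connected and all vertices have even degree
  - Eulerian path exists iff graph is connected and has 0 or 2 odd-degree vertices

Graph is connected with 0 odd-degree vertices.
Both Eulerian circuit and Eulerian path exist.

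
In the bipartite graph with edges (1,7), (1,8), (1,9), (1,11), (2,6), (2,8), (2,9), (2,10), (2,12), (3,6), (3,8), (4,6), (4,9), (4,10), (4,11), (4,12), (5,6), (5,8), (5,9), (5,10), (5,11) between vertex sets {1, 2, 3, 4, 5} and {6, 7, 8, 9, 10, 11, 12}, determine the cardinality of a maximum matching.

Step 1: List the neighbors of each left vertex:
  1: 7, 8, 9, 11
  2: 6, 8, 9, 10, 12
  3: 6, 8
  4: 6, 9, 10, 11, 12
  5: 6, 8, 9, 10, 11

Step 2: Greedily match left vertices, then look for augmenting paths:
  Match 1 -- 7
  Match 2 -- 6
  Match 3 -- 8
  Match 4 -- 9
  Match 5 -- 10
  No augmenting path remains.

Step 3: Verify this is maximum:
  Matching size 5 = min(|L|, |R|) = min(5, 7), which is an upper bound, so this matching is maximum.

Maximum matching: {(1,7), (2,6), (3,8), (4,9), (5,10)}
Size: 5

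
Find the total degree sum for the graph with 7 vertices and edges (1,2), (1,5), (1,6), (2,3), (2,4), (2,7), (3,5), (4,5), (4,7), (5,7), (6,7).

Step 1: Count edges incident to each vertex:
  deg(1) = 3 (neighbors: 2, 5, 6)
  deg(2) = 4 (neighbors: 1, 3, 4, 7)
  deg(3) = 2 (neighbors: 2, 5)
  deg(4) = 3 (neighbors: 2, 5, 7)
  deg(5) = 4 (neighbors: 1, 3, 4, 7)
  deg(6) = 2 (neighbors: 1, 7)
  deg(7) = 4 (neighbors: 2, 4, 5, 6)

Step 2: Sum all degrees:
  3 + 4 + 2 + 3 + 4 + 2 + 4 = 22

Verification: sum of degrees = 2 * |E| = 2 * 11 = 22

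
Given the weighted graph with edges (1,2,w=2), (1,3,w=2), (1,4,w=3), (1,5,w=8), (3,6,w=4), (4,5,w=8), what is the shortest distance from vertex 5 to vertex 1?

Step 1: Build adjacency list with weights:
  1: 2(w=2), 3(w=2), 4(w=3), 5(w=8)
  2: 1(w=2)
  3: 1(w=2), 6(w=4)
  4: 1(w=3), 5(w=8)
  5: 1(w=8), 4(w=8)
  6: 3(w=4)

Step 2: Apply Dijkstra's algorithm from vertex 5:
  Visit vertex 5 (distance=0)
    Update dist[1] = 8
    Update dist[4] = 8
  Visit vertex 1 (distance=8)
    Update dist[2] = 10
    Update dist[3] = 10

Step 3: Shortest path: 5 -> 1
Total weight: 8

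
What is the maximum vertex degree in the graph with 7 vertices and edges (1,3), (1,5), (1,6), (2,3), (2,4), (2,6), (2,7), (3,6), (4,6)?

Step 1: Count edges incident to each vertex:
  deg(1) = 3 (neighbors: 3, 5, 6)
  deg(2) = 4 (neighbors: 3, 4, 6, 7)
  deg(3) = 3 (neighbors: 1, 2, 6)
  deg(4) = 2 (neighbors: 2, 6)
  deg(5) = 1 (neighbors: 1)
  deg(6) = 4 (neighbors: 1, 2, 3, 4)
  deg(7) = 1 (neighbors: 2)

Step 2: Find maximum:
  max(3, 4, 3, 2, 1, 4, 1) = 4 (vertex 2)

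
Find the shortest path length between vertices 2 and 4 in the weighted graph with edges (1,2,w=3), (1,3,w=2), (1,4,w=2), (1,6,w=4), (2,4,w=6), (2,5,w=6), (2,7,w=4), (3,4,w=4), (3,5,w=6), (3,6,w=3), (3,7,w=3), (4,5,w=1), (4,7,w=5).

Step 1: Build adjacency list with weights:
  1: 2(w=3), 3(w=2), 4(w=2), 6(w=4)
  2: 1(w=3), 4(w=6), 5(w=6), 7(w=4)
  3: 1(w=2), 4(w=4), 5(w=6), 6(w=3), 7(w=3)
  4: 1(w=2), 2(w=6), 3(w=4), 5(w=1), 7(w=5)
  5: 2(w=6), 3(w=6), 4(w=1)
  6: 1(w=4), 3(w=3)
  7: 2(w=4), 3(w=3), 4(w=5)

Step 2: Apply Dijkstra's algorithm from vertex 2:
  Visit vertex 2 (distance=0)
    Update dist[1] = 3
    Update dist[4] = 6
    Update dist[5] = 6
    Update dist[7] = 4
  Visit vertex 1 (distance=3)
    Update dist[3] = 5
    Update dist[4] = 5
    Update dist[6] = 7
  Visit vertex 7 (distance=4)
  Visit vertex 3 (distance=5)
  Visit vertex 4 (distance=5)

Step 3: Shortest path: 2 -> 1 -> 4
Total weight: 3 + 2 = 5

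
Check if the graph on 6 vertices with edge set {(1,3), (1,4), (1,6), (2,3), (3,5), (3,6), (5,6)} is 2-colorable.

Step 1: Attempt 2-coloring using BFS:
  Start at vertex 1, assign color 0
  Color vertex 3 with color 1 (neighbor of 1)
  Color vertex 4 with color 1 (neighbor of 1)
  Color vertex 6 with color 1 (neighbor of 1)
  Color vertex 2 with color 0 (neighbor of 3)
  Color vertex 5 with color 0 (neighbor of 3)

Step 2: Conflict found! Vertices 3 and 6 are adjacent but have the same color.
This means the graph contains an odd cycle.

The graph is NOT bipartite.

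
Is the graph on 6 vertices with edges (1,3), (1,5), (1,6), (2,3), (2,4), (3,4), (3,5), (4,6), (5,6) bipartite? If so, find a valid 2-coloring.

Step 1: Attempt 2-coloring using BFS:
  Start at vertex 1, assign color 0
  Color vertex 3 with color 1 (neighbor of 1)
  Color vertex 5 with color 1 (neighbor of 1)
  Color vertex 6 with color 1 (neighbor of 1)
  Color vertex 2 with color 0 (neighbor of 3)
  Color vertex 4 with color 0 (neighbor of 3)

Step 2: Conflict found! Vertices 3 and 5 are adjacent but have the same color.
This means the graph contains an odd cycle.

The graph is NOT bipartite.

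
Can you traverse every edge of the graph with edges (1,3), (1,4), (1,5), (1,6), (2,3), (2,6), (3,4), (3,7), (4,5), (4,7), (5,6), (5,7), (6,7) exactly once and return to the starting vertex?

Step 1: Find the degree of each vertex:
  deg(1) = 4
  deg(2) = 2
  deg(3) = 4
  deg(4) = 4
  deg(5) = 4
  deg(6) = 4
  deg(7) = 4

Step 2: Count vertices with odd degree:
  All vertices have even degree (0 odd-degree vertices)

Step 3: Apply Euler's theorem:
  - Eulerian circuit exists iff graph is connected and all vertices have even degree
  - Eulerian path exists iff graph is connected and has 0 or 2 odd-degree vertices

Graph is connected with 0 odd-degree vertices.
Both Eulerian circuit and Eulerian path exist.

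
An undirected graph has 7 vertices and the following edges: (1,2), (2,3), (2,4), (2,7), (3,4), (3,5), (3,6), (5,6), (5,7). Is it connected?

Step 1: Build adjacency list from edges:
  1: 2
  2: 1, 3, 4, 7
  3: 2, 4, 5, 6
  4: 2, 3
  5: 3, 6, 7
  6: 3, 5
  7: 2, 5

Step 2: Run BFS/DFS from vertex 1:
  Visited: {1, 2, 3, 4, 7, 5, 6}
  Reached 7 of 7 vertices

Step 3: All 7 vertices reached from vertex 1, so the graph is connected.
Answer: Yes, the graph is connected.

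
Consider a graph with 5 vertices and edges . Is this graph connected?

Step 1: Build adjacency list from edges:
  1: (none)
  2: (none)
  3: (none)
  4: (none)
  5: (none)

Step 2: Run BFS/DFS from vertex 1:
  Visited: {1}
  Reached 1 of 5 vertices

Step 3: Only 1 of 5 vertices reached. Graph is disconnected.
Connected components: {1}, {2}, {3}, {4}, {5}
Answer: No, the graph is not connected (5 components).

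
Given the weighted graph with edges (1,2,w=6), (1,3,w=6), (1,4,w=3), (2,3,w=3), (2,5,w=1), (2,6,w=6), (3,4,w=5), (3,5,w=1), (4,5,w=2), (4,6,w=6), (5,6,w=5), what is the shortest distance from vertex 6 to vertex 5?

Step 1: Build adjacency list with weights:
  1: 2(w=6), 3(w=6), 4(w=3)
  2: 1(w=6), 3(w=3), 5(w=1), 6(w=6)
  3: 1(w=6), 2(w=3), 4(w=5), 5(w=1)
  4: 1(w=3), 3(w=5), 5(w=2), 6(w=6)
  5: 2(w=1), 3(w=1), 4(w=2), 6(w=5)
  6: 2(w=6), 4(w=6), 5(w=5)

Step 2: Apply Dijkstra's algorithm from vertex 6:
  Visit vertex 6 (distance=0)
    Update dist[2] = 6
    Update dist[4] = 6
    Update dist[5] = 5
  Visit vertex 5 (distance=5)
    Update dist[3] = 6

Step 3: Shortest path: 6 -> 5
Total weight: 5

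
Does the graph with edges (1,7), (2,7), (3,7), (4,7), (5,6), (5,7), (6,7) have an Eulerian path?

Step 1: Find the degree of each vertex:
  deg(1) = 1
  deg(2) = 1
  deg(3) = 1
  deg(4) = 1
  deg(5) = 2
  deg(6) = 2
  deg(7) = 6

Step 2: Count vertices with odd degree:
  Odd-degree vertices: 1, 2, 3, 4 (4 total)

Step 3: Apply Euler's theorem:
  - Eulerian circuit exists iff graph is connected and all vertices have even degree
  - Eulerian path exists iff graph is connected and has 0 or 2 odd-degree vertices

Graph has 4 odd-degree vertices (need 0 or 2).
Neither Eulerian path nor Eulerian circuit exists.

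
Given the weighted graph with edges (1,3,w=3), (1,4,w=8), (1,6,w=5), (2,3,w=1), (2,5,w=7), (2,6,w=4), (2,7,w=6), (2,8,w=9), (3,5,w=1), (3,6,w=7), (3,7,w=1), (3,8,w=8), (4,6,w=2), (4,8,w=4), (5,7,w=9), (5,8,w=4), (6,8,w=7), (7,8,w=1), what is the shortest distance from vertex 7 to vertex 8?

Step 1: Build adjacency list with weights:
  1: 3(w=3), 4(w=8), 6(w=5)
  2: 3(w=1), 5(w=7), 6(w=4), 7(w=6), 8(w=9)
  3: 1(w=3), 2(w=1), 5(w=1), 6(w=7), 7(w=1), 8(w=8)
  4: 1(w=8), 6(w=2), 8(w=4)
  5: 2(w=7), 3(w=1), 7(w=9), 8(w=4)
  6: 1(w=5), 2(w=4), 3(w=7), 4(w=2), 8(w=7)
  7: 2(w=6), 3(w=1), 5(w=9), 8(w=1)
  8: 2(w=9), 3(w=8), 4(w=4), 5(w=4), 6(w=7), 7(w=1)

Step 2: Apply Dijkstra's algorithm from vertex 7:
  Visit vertex 7 (distance=0)
    Update dist[2] = 6
    Update dist[3] = 1
    Update dist[5] = 9
    Update dist[8] = 1
  Visit vertex 3 (distance=1)
    Update dist[1] = 4
    Update dist[2] = 2
    Update dist[5] = 2
    Update dist[6] = 8
  Visit vertex 8 (distance=1)
    Update dist[4] = 5

Step 3: Shortest path: 7 -> 8
Total weight: 1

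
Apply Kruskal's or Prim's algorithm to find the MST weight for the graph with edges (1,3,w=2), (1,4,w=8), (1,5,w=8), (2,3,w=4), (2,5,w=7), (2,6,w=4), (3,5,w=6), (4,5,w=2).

Apply Kruskal's algorithm (sort edges by weight, add if no cycle):

Sorted edges by weight:
  (1,3) w=2
  (4,5) w=2
  (2,6) w=4
  (2,3) w=4
  (3,5) w=6
  (2,5) w=7
  (1,5) w=8
  (1,4) w=8

Add edge (1,3) w=2 -- no cycle. Running total: 2
Add edge (4,5) w=2 -- no cycle. Running total: 4
Add edge (2,6) w=4 -- no cycle. Running total: 8
Add edge (2,3) w=4 -- no cycle. Running total: 12
Add edge (3,5) w=6 -- no cycle. Running total: 18

MST edges: (1,3,w=2), (4,5,w=2), (2,6,w=4), (2,3,w=4), (3,5,w=6)
Total MST weight: 2 + 2 + 4 + 4 + 6 = 18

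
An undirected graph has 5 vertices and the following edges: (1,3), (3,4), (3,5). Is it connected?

Step 1: Build adjacency list from edges:
  1: 3
  2: (none)
  3: 1, 4, 5
  4: 3
  5: 3

Step 2: Run BFS/DFS from vertex 1:
  Visited: {1, 3, 4, 5}
  Reached 4 of 5 vertices

Step 3: Only 4 of 5 vertices reached. Graph is disconnected.
Connected components: {1, 3, 4, 5}, {2}
Answer: No, the graph is not connected (2 components).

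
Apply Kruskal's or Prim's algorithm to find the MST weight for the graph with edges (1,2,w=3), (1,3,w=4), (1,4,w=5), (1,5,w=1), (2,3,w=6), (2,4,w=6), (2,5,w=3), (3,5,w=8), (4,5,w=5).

Apply Kruskal's algorithm (sort edges by weight, add if no cycle):

Sorted edges by weight:
  (1,5) w=1
  (1,2) w=3
  (2,5) w=3
  (1,3) w=4
  (1,4) w=5
  (4,5) w=5
  (2,3) w=6
  (2,4) w=6
  (3,5) w=8

Add edge (1,5) w=1 -- no cycle. Running total: 1
Add edge (1,2) w=3 -- no cycle. Running total: 4
Skip edge (2,5) w=3 -- would create cycle
Add edge (1,3) w=4 -- no cycle. Running total: 8
Add edge (1,4) w=5 -- no cycle. Running total: 13

MST edges: (1,5,w=1), (1,2,w=3), (1,3,w=4), (1,4,w=5)
Total MST weight: 1 + 3 + 4 + 5 = 13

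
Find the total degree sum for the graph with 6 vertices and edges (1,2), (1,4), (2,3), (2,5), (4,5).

Step 1: Count edges incident to each vertex:
  deg(1) = 2 (neighbors: 2, 4)
  deg(2) = 3 (neighbors: 1, 3, 5)
  deg(3) = 1 (neighbors: 2)
  deg(4) = 2 (neighbors: 1, 5)
  deg(5) = 2 (neighbors: 2, 4)
  deg(6) = 0 (neighbors: none)

Step 2: Sum all degrees:
  2 + 3 + 1 + 2 + 2 + 0 = 10

Verification: sum of degrees = 2 * |E| = 2 * 5 = 10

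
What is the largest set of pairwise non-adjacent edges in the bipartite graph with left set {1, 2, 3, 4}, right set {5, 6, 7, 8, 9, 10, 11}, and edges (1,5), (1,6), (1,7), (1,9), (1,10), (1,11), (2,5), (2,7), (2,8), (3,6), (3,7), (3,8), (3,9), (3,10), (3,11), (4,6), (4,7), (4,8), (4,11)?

Step 1: List the neighbors of each left vertex:
  1: 5, 6, 7, 9, 10, 11
  2: 5, 7, 8
  3: 6, 7, 8, 9, 10, 11
  4: 6, 7, 8, 11

Step 2: Greedily match left vertices, then look for augmenting paths:
  Match 1 -- 5
  Match 2 -- 7
  Match 3 -- 6
  Match 4 -- 8
  No augmenting path remains.

Step 3: Verify this is maximum:
  Matching size 4 = min(|L|, |R|) = min(4, 7), which is an upper bound, so this matching is maximum.

Maximum matching: {(1,5), (2,7), (3,6), (4,8)}
Size: 4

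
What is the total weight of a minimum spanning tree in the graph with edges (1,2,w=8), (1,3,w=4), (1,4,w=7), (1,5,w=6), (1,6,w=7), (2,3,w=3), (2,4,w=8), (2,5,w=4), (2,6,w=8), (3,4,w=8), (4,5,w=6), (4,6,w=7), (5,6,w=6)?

Apply Kruskal's algorithm (sort edges by weight, add if no cycle):

Sorted edges by weight:
  (2,3) w=3
  (1,3) w=4
  (2,5) w=4
  (1,5) w=6
  (4,5) w=6
  (5,6) w=6
  (1,4) w=7
  (1,6) w=7
  (4,6) w=7
  (1,2) w=8
  (2,4) w=8
  (2,6) w=8
  (3,4) w=8

Add edge (2,3) w=3 -- no cycle. Running total: 3
Add edge (1,3) w=4 -- no cycle. Running total: 7
Add edge (2,5) w=4 -- no cycle. Running total: 11
Skip edge (1,5) w=6 -- would create cycle
Add edge (4,5) w=6 -- no cycle. Running total: 17
Add edge (5,6) w=6 -- no cycle. Running total: 23

MST edges: (2,3,w=3), (1,3,w=4), (2,5,w=4), (4,5,w=6), (5,6,w=6)
Total MST weight: 3 + 4 + 4 + 6 + 6 = 23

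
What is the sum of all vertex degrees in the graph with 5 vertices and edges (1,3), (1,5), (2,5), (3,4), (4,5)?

Step 1: Count edges incident to each vertex:
  deg(1) = 2 (neighbors: 3, 5)
  deg(2) = 1 (neighbors: 5)
  deg(3) = 2 (neighbors: 1, 4)
  deg(4) = 2 (neighbors: 3, 5)
  deg(5) = 3 (neighbors: 1, 2, 4)

Step 2: Sum all degrees:
  2 + 1 + 2 + 2 + 3 = 10

Verification: sum of degrees = 2 * |E| = 2 * 5 = 10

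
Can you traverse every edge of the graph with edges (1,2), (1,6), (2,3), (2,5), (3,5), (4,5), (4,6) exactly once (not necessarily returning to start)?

Step 1: Find the degree of each vertex:
  deg(1) = 2
  deg(2) = 3
  deg(3) = 2
  deg(4) = 2
  deg(5) = 3
  deg(6) = 2

Step 2: Count vertices with odd degree:
  Odd-degree vertices: 2, 5 (2 total)

Step 3: Apply Euler's theorem:
  - Eulerian circuit exists iff graph is connected and all vertices have even degree
  - Eulerian path exists iff graph is connected and has 0 or 2 odd-degree vertices

Graph is connected with exactly 2 odd-degree vertices (2, 5).
Eulerian path exists (starting and ending at the odd-degree vertices), but no Eulerian circuit.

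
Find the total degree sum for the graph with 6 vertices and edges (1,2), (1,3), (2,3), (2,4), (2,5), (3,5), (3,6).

Step 1: Count edges incident to each vertex:
  deg(1) = 2 (neighbors: 2, 3)
  deg(2) = 4 (neighbors: 1, 3, 4, 5)
  deg(3) = 4 (neighbors: 1, 2, 5, 6)
  deg(4) = 1 (neighbors: 2)
  deg(5) = 2 (neighbors: 2, 3)
  deg(6) = 1 (neighbors: 3)

Step 2: Sum all degrees:
  2 + 4 + 4 + 1 + 2 + 1 = 14

Verification: sum of degrees = 2 * |E| = 2 * 7 = 14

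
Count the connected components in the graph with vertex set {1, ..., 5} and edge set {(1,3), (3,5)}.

Step 1: Build adjacency list from edges:
  1: 3
  2: (none)
  3: 1, 5
  4: (none)
  5: 3

Step 2: Run BFS/DFS from vertex 1:
  Visited: {1, 3, 5}
  Reached 3 of 5 vertices

Step 3: Only 3 of 5 vertices reached. Graph is disconnected.
Connected components: {1, 3, 5}, {2}, {4}
Number of connected components: 3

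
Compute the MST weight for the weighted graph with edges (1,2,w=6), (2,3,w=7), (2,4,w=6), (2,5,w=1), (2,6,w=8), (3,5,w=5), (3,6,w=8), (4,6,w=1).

Apply Kruskal's algorithm (sort edges by weight, add if no cycle):

Sorted edges by weight:
  (2,5) w=1
  (4,6) w=1
  (3,5) w=5
  (1,2) w=6
  (2,4) w=6
  (2,3) w=7
  (2,6) w=8
  (3,6) w=8

Add edge (2,5) w=1 -- no cycle. Running total: 1
Add edge (4,6) w=1 -- no cycle. Running total: 2
Add edge (3,5) w=5 -- no cycle. Running total: 7
Add edge (1,2) w=6 -- no cycle. Running total: 13
Add edge (2,4) w=6 -- no cycle. Running total: 19

MST edges: (2,5,w=1), (4,6,w=1), (3,5,w=5), (1,2,w=6), (2,4,w=6)
Total MST weight: 1 + 1 + 5 + 6 + 6 = 19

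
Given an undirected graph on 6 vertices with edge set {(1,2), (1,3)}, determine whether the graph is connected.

Step 1: Build adjacency list from edges:
  1: 2, 3
  2: 1
  3: 1
  4: (none)
  5: (none)
  6: (none)

Step 2: Run BFS/DFS from vertex 1:
  Visited: {1, 2, 3}
  Reached 3 of 6 vertices

Step 3: Only 3 of 6 vertices reached. Graph is disconnected.
Connected components: {1, 2, 3}, {4}, {5}, {6}
Answer: No, the graph is not connected (4 components).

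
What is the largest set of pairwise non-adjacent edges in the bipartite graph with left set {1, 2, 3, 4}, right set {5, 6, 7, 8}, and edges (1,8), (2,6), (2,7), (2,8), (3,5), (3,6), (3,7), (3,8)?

Step 1: List the neighbors of each left vertex:
  1: 8
  2: 6, 7, 8
  3: 5, 6, 7, 8
  4: (none)

Step 2: Greedily match left vertices, then look for augmenting paths:
  Match 1 -- 8
  Match 2 -- 6
  Match 3 -- 5
  No augmenting path remains.

Step 3: Verify this is maximum:
  Matching has size 3. The vertex set {1, 2, 3} covers every edge and has size 3; any matching has at most one edge per cover vertex, so 3 is maximum (König's theorem).

Maximum matching: {(1,8), (2,6), (3,5)}
Size: 3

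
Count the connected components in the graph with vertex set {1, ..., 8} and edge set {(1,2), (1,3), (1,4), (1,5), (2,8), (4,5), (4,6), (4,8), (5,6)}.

Step 1: Build adjacency list from edges:
  1: 2, 3, 4, 5
  2: 1, 8
  3: 1
  4: 1, 5, 6, 8
  5: 1, 4, 6
  6: 4, 5
  7: (none)
  8: 2, 4

Step 2: Run BFS/DFS from vertex 1:
  Visited: {1, 2, 3, 4, 5, 8, 6}
  Reached 7 of 8 vertices

Step 3: Only 7 of 8 vertices reached. Graph is disconnected.
Connected components: {1, 2, 3, 4, 5, 6, 8}, {7}
Number of connected components: 2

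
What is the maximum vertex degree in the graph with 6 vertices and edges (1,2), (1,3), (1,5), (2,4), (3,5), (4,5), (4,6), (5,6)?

Step 1: Count edges incident to each vertex:
  deg(1) = 3 (neighbors: 2, 3, 5)
  deg(2) = 2 (neighbors: 1, 4)
  deg(3) = 2 (neighbors: 1, 5)
  deg(4) = 3 (neighbors: 2, 5, 6)
  deg(5) = 4 (neighbors: 1, 3, 4, 6)
  deg(6) = 2 (neighbors: 4, 5)

Step 2: Find maximum:
  max(3, 2, 2, 3, 4, 2) = 4 (vertex 5)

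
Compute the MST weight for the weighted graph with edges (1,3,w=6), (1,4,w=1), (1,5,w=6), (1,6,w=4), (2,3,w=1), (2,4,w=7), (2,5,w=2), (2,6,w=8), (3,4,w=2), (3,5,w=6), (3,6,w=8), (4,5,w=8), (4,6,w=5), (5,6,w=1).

Apply Kruskal's algorithm (sort edges by weight, add if no cycle):

Sorted edges by weight:
  (1,4) w=1
  (2,3) w=1
  (5,6) w=1
  (2,5) w=2
  (3,4) w=2
  (1,6) w=4
  (4,6) w=5
  (1,3) w=6
  (1,5) w=6
  (3,5) w=6
  (2,4) w=7
  (2,6) w=8
  (3,6) w=8
  (4,5) w=8

Add edge (1,4) w=1 -- no cycle. Running total: 1
Add edge (2,3) w=1 -- no cycle. Running total: 2
Add edge (5,6) w=1 -- no cycle. Running total: 3
Add edge (2,5) w=2 -- no cycle. Running total: 5
Add edge (3,4) w=2 -- no cycle. Running total: 7

MST edges: (1,4,w=1), (2,3,w=1), (5,6,w=1), (2,5,w=2), (3,4,w=2)
Total MST weight: 1 + 1 + 1 + 2 + 2 = 7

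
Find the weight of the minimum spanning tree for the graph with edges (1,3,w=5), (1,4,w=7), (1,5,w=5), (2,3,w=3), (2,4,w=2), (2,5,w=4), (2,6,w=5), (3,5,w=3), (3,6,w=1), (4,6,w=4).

Apply Kruskal's algorithm (sort edges by weight, add if no cycle):

Sorted edges by weight:
  (3,6) w=1
  (2,4) w=2
  (2,3) w=3
  (3,5) w=3
  (2,5) w=4
  (4,6) w=4
  (1,5) w=5
  (1,3) w=5
  (2,6) w=5
  (1,4) w=7

Add edge (3,6) w=1 -- no cycle. Running total: 1
Add edge (2,4) w=2 -- no cycle. Running total: 3
Add edge (2,3) w=3 -- no cycle. Running total: 6
Add edge (3,5) w=3 -- no cycle. Running total: 9
Skip edge (2,5) w=4 -- would create cycle
Skip edge (4,6) w=4 -- would create cycle
Add edge (1,5) w=5 -- no cycle. Running total: 14

MST edges: (3,6,w=1), (2,4,w=2), (2,3,w=3), (3,5,w=3), (1,5,w=5)
Total MST weight: 1 + 2 + 3 + 3 + 5 = 14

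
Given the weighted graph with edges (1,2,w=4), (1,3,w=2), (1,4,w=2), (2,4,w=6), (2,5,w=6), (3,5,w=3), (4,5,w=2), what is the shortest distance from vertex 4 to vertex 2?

Step 1: Build adjacency list with weights:
  1: 2(w=4), 3(w=2), 4(w=2)
  2: 1(w=4), 4(w=6), 5(w=6)
  3: 1(w=2), 5(w=3)
  4: 1(w=2), 2(w=6), 5(w=2)
  5: 2(w=6), 3(w=3), 4(w=2)

Step 2: Apply Dijkstra's algorithm from vertex 4:
  Visit vertex 4 (distance=0)
    Update dist[1] = 2
    Update dist[2] = 6
    Update dist[5] = 2
  Visit vertex 1 (distance=2)
    Update dist[3] = 4
  Visit vertex 5 (distance=2)
  Visit vertex 3 (distance=4)
  Visit vertex 2 (distance=6)

Step 3: Shortest path: 4 -> 2
Total weight: 6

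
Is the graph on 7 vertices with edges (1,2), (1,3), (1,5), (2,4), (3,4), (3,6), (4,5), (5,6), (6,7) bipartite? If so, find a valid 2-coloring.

Step 1: Attempt 2-coloring using BFS:
  Start at vertex 1, assign color 0
  Color vertex 2 with color 1 (neighbor of 1)
  Color vertex 3 with color 1 (neighbor of 1)
  Color vertex 5 with color 1 (neighbor of 1)
  Color vertex 4 with color 0 (neighbor of 2)
  Color vertex 6 with color 0 (neighbor of 3)
  Color vertex 7 with color 1 (neighbor of 6)

Step 2: 2-coloring succeeded. No conflicts found.
  Set A (color 0): {1, 4, 6}
  Set B (color 1): {2, 3, 5, 7}

The graph is bipartite with partition {1, 4, 6}, {2, 3, 5, 7}.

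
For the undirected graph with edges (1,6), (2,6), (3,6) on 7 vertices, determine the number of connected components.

Step 1: Build adjacency list from edges:
  1: 6
  2: 6
  3: 6
  4: (none)
  5: (none)
  6: 1, 2, 3
  7: (none)

Step 2: Run BFS/DFS from vertex 1:
  Visited: {1, 6, 2, 3}
  Reached 4 of 7 vertices

Step 3: Only 4 of 7 vertices reached. Graph is disconnected.
Connected components: {1, 2, 3, 6}, {4}, {5}, {7}
Number of connected components: 4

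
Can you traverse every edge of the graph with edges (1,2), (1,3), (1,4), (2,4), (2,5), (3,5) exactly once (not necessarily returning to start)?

Step 1: Find the degree of each vertex:
  deg(1) = 3
  deg(2) = 3
  deg(3) = 2
  deg(4) = 2
  deg(5) = 2

Step 2: Count vertices with odd degree:
  Odd-degree vertices: 1, 2 (2 total)

Step 3: Apply Euler's theorem:
  - Eulerian circuit exists iff graph is connected and all vertices have even degree
  - Eulerian path exists iff graph is connected and has 0 or 2 odd-degree vertices

Graph is connected with exactly 2 odd-degree vertices (1, 2).
Eulerian path exists (starting and ending at the odd-degree vertices), but no Eulerian circuit.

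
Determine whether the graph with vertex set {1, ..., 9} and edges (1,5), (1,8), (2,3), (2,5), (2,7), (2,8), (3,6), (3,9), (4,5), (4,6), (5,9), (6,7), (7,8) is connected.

Step 1: Build adjacency list from edges:
  1: 5, 8
  2: 3, 5, 7, 8
  3: 2, 6, 9
  4: 5, 6
  5: 1, 2, 4, 9
  6: 3, 4, 7
  7: 2, 6, 8
  8: 1, 2, 7
  9: 3, 5

Step 2: Run BFS/DFS from vertex 1:
  Visited: {1, 5, 8, 2, 4, 9, 7, 3, 6}
  Reached 9 of 9 vertices

Step 3: All 9 vertices reached from vertex 1, so the graph is connected.
Answer: Yes, the graph is connected.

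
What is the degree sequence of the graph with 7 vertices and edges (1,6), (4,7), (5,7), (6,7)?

Step 1: Count edges incident to each vertex:
  deg(1) = 1 (neighbors: 6)
  deg(2) = 0 (neighbors: none)
  deg(3) = 0 (neighbors: none)
  deg(4) = 1 (neighbors: 7)
  deg(5) = 1 (neighbors: 7)
  deg(6) = 2 (neighbors: 1, 7)
  deg(7) = 3 (neighbors: 4, 5, 6)

Step 2: Sort degrees in non-increasing order:
  Degrees: [1, 0, 0, 1, 1, 2, 3] -> sorted: [3, 2, 1, 1, 1, 0, 0]

Degree sequence: [3, 2, 1, 1, 1, 0, 0]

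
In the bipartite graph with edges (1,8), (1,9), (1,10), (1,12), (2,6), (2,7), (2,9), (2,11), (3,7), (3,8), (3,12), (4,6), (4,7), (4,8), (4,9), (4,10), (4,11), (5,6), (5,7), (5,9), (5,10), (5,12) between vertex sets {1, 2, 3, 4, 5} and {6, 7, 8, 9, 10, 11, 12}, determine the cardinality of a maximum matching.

Step 1: List the neighbors of each left vertex:
  1: 8, 9, 10, 12
  2: 6, 7, 9, 11
  3: 7, 8, 12
  4: 6, 7, 8, 9, 10, 11
  5: 6, 7, 9, 10, 12

Step 2: Greedily match left vertices, then look for augmenting paths:
  Match 1 -- 8
  Match 2 -- 6
  Match 3 -- 7
  Match 4 -- 9
  Match 5 -- 10
  No augmenting path remains.

Step 3: Verify this is maximum:
  Matching size 5 = min(|L|, |R|) = min(5, 7), which is an upper bound, so this matching is maximum.

Maximum matching: {(1,8), (2,6), (3,7), (4,9), (5,10)}
Size: 5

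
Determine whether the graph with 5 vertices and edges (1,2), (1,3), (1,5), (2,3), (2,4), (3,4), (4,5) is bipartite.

Step 1: Attempt 2-coloring using BFS:
  Start at vertex 1, assign color 0
  Color vertex 2 with color 1 (neighbor of 1)
  Color vertex 3 with color 1 (neighbor of 1)
  Color vertex 5 with color 1 (neighbor of 1)

Step 2: Conflict found! Vertices 2 and 3 are adjacent but have the same color.
This means the graph contains an odd cycle.

The graph is NOT bipartite.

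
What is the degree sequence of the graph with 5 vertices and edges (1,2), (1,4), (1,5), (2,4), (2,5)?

Step 1: Count edges incident to each vertex:
  deg(1) = 3 (neighbors: 2, 4, 5)
  deg(2) = 3 (neighbors: 1, 4, 5)
  deg(3) = 0 (neighbors: none)
  deg(4) = 2 (neighbors: 1, 2)
  deg(5) = 2 (neighbors: 1, 2)

Step 2: Sort degrees in non-increasing order:
  Degrees: [3, 3, 0, 2, 2] -> sorted: [3, 3, 2, 2, 0]

Degree sequence: [3, 3, 2, 2, 0]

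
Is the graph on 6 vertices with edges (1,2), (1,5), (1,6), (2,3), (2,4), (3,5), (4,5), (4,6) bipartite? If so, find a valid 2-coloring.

Step 1: Attempt 2-coloring using BFS:
  Start at vertex 1, assign color 0
  Color vertex 2 with color 1 (neighbor of 1)
  Color vertex 5 with color 1 (neighbor of 1)
  Color vertex 6 with color 1 (neighbor of 1)
  Color vertex 3 with color 0 (neighbor of 2)
  Color vertex 4 with color 0 (neighbor of 2)

Step 2: 2-coloring succeeded. No conflicts found.
  Set A (color 0): {1, 3, 4}
  Set B (color 1): {2, 5, 6}

The graph is bipartite with partition {1, 3, 4}, {2, 5, 6}.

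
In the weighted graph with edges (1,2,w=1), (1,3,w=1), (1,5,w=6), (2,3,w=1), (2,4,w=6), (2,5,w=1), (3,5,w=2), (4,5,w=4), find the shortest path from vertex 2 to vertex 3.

Step 1: Build adjacency list with weights:
  1: 2(w=1), 3(w=1), 5(w=6)
  2: 1(w=1), 3(w=1), 4(w=6), 5(w=1)
  3: 1(w=1), 2(w=1), 5(w=2)
  4: 2(w=6), 5(w=4)
  5: 1(w=6), 2(w=1), 3(w=2), 4(w=4)

Step 2: Apply Dijkstra's algorithm from vertex 2:
  Visit vertex 2 (distance=0)
    Update dist[1] = 1
    Update dist[3] = 1
    Update dist[4] = 6
    Update dist[5] = 1
  Visit vertex 1 (distance=1)
  Visit vertex 3 (distance=1)

Step 3: Shortest path: 2 -> 3
Total weight: 1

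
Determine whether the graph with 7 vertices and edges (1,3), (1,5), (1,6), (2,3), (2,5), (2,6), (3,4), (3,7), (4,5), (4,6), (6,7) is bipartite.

Step 1: Attempt 2-coloring using BFS:
  Start at vertex 1, assign color 0
  Color vertex 3 with color 1 (neighbor of 1)
  Color vertex 5 with color 1 (neighbor of 1)
  Color vertex 6 with color 1 (neighbor of 1)
  Color vertex 2 with color 0 (neighbor of 3)
  Color vertex 4 with color 0 (neighbor of 3)
  Color vertex 7 with color 0 (neighbor of 3)

Step 2: 2-coloring succeeded. No conflicts found.
  Set A (color 0): {1, 2, 4, 7}
  Set B (color 1): {3, 5, 6}

The graph is bipartite with partition {1, 2, 4, 7}, {3, 5, 6}.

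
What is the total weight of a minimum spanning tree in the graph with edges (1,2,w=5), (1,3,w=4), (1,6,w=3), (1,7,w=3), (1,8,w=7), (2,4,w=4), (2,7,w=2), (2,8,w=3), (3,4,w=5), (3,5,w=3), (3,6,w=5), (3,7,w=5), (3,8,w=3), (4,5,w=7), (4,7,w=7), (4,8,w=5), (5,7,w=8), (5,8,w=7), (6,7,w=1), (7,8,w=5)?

Apply Kruskal's algorithm (sort edges by weight, add if no cycle):

Sorted edges by weight:
  (6,7) w=1
  (2,7) w=2
  (1,6) w=3
  (1,7) w=3
  (2,8) w=3
  (3,8) w=3
  (3,5) w=3
  (1,3) w=4
  (2,4) w=4
  (1,2) w=5
  (3,7) w=5
  (3,4) w=5
  (3,6) w=5
  (4,8) w=5
  (7,8) w=5
  (1,8) w=7
  (4,5) w=7
  (4,7) w=7
  (5,8) w=7
  (5,7) w=8

Add edge (6,7) w=1 -- no cycle. Running total: 1
Add edge (2,7) w=2 -- no cycle. Running total: 3
Add edge (1,6) w=3 -- no cycle. Running total: 6
Skip edge (1,7) w=3 -- would create cycle
Add edge (2,8) w=3 -- no cycle. Running total: 9
Add edge (3,8) w=3 -- no cycle. Running total: 12
Add edge (3,5) w=3 -- no cycle. Running total: 15
Skip edge (1,3) w=4 -- would create cycle
Add edge (2,4) w=4 -- no cycle. Running total: 19

MST edges: (6,7,w=1), (2,7,w=2), (1,6,w=3), (2,8,w=3), (3,8,w=3), (3,5,w=3), (2,4,w=4)
Total MST weight: 1 + 2 + 3 + 3 + 3 + 3 + 4 = 19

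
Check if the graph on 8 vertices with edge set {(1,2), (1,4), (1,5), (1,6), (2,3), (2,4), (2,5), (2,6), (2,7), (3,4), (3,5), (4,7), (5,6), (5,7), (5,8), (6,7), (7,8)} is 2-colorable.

Step 1: Attempt 2-coloring using BFS:
  Start at vertex 1, assign color 0
  Color vertex 2 with color 1 (neighbor of 1)
  Color vertex 4 with color 1 (neighbor of 1)
  Color vertex 5 with color 1 (neighbor of 1)
  Color vertex 6 with color 1 (neighbor of 1)
  Color vertex 3 with color 0 (neighbor of 2)

Step 2: Conflict found! Vertices 2 and 4 are adjacent but have the same color.
This means the graph contains an odd cycle.

The graph is NOT bipartite.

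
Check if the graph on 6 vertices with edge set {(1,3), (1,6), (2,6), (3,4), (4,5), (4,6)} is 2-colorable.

Step 1: Attempt 2-coloring using BFS:
  Start at vertex 1, assign color 0
  Color vertex 3 with color 1 (neighbor of 1)
  Color vertex 6 with color 1 (neighbor of 1)
  Color vertex 4 with color 0 (neighbor of 3)
  Color vertex 2 with color 0 (neighbor of 6)
  Color vertex 5 with color 1 (neighbor of 4)

Step 2: 2-coloring succeeded. No conflicts found.
  Set A (color 0): {1, 2, 4}
  Set B (color 1): {3, 5, 6}

The graph is bipartite with partition {1, 2, 4}, {3, 5, 6}.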